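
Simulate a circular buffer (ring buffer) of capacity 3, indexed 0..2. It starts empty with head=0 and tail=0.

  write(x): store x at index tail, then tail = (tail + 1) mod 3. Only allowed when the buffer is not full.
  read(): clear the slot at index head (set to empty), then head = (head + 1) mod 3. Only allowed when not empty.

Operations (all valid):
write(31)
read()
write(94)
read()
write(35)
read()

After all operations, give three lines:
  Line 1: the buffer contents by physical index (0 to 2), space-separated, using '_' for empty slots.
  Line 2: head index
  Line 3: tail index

write(31): buf=[31 _ _], head=0, tail=1, size=1
read(): buf=[_ _ _], head=1, tail=1, size=0
write(94): buf=[_ 94 _], head=1, tail=2, size=1
read(): buf=[_ _ _], head=2, tail=2, size=0
write(35): buf=[_ _ 35], head=2, tail=0, size=1
read(): buf=[_ _ _], head=0, tail=0, size=0

Answer: _ _ _
0
0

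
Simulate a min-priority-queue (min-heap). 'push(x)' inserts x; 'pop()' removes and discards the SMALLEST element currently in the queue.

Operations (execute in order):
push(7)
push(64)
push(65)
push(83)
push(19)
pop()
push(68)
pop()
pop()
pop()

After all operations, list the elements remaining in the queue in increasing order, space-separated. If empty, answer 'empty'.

Answer: 68 83

Derivation:
push(7): heap contents = [7]
push(64): heap contents = [7, 64]
push(65): heap contents = [7, 64, 65]
push(83): heap contents = [7, 64, 65, 83]
push(19): heap contents = [7, 19, 64, 65, 83]
pop() → 7: heap contents = [19, 64, 65, 83]
push(68): heap contents = [19, 64, 65, 68, 83]
pop() → 19: heap contents = [64, 65, 68, 83]
pop() → 64: heap contents = [65, 68, 83]
pop() → 65: heap contents = [68, 83]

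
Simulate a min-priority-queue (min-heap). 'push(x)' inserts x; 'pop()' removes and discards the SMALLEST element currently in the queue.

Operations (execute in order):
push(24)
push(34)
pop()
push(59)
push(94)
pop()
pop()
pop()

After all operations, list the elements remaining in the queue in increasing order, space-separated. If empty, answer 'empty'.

push(24): heap contents = [24]
push(34): heap contents = [24, 34]
pop() → 24: heap contents = [34]
push(59): heap contents = [34, 59]
push(94): heap contents = [34, 59, 94]
pop() → 34: heap contents = [59, 94]
pop() → 59: heap contents = [94]
pop() → 94: heap contents = []

Answer: empty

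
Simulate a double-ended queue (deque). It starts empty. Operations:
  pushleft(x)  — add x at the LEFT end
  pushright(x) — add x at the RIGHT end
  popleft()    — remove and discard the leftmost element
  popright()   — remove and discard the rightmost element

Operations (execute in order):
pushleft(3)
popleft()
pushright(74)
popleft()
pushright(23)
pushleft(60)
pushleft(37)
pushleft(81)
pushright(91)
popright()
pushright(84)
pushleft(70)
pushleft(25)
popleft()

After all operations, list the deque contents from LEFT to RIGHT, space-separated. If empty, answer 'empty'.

pushleft(3): [3]
popleft(): []
pushright(74): [74]
popleft(): []
pushright(23): [23]
pushleft(60): [60, 23]
pushleft(37): [37, 60, 23]
pushleft(81): [81, 37, 60, 23]
pushright(91): [81, 37, 60, 23, 91]
popright(): [81, 37, 60, 23]
pushright(84): [81, 37, 60, 23, 84]
pushleft(70): [70, 81, 37, 60, 23, 84]
pushleft(25): [25, 70, 81, 37, 60, 23, 84]
popleft(): [70, 81, 37, 60, 23, 84]

Answer: 70 81 37 60 23 84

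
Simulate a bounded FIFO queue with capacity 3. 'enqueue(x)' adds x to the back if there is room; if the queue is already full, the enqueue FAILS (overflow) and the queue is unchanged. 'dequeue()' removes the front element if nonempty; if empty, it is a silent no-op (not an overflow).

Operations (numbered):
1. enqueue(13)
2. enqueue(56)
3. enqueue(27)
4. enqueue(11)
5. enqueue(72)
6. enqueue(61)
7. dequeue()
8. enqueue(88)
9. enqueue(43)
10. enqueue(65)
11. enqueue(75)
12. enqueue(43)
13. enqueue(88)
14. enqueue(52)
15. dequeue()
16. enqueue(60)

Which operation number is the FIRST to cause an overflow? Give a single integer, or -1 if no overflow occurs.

Answer: 4

Derivation:
1. enqueue(13): size=1
2. enqueue(56): size=2
3. enqueue(27): size=3
4. enqueue(11): size=3=cap → OVERFLOW (fail)
5. enqueue(72): size=3=cap → OVERFLOW (fail)
6. enqueue(61): size=3=cap → OVERFLOW (fail)
7. dequeue(): size=2
8. enqueue(88): size=3
9. enqueue(43): size=3=cap → OVERFLOW (fail)
10. enqueue(65): size=3=cap → OVERFLOW (fail)
11. enqueue(75): size=3=cap → OVERFLOW (fail)
12. enqueue(43): size=3=cap → OVERFLOW (fail)
13. enqueue(88): size=3=cap → OVERFLOW (fail)
14. enqueue(52): size=3=cap → OVERFLOW (fail)
15. dequeue(): size=2
16. enqueue(60): size=3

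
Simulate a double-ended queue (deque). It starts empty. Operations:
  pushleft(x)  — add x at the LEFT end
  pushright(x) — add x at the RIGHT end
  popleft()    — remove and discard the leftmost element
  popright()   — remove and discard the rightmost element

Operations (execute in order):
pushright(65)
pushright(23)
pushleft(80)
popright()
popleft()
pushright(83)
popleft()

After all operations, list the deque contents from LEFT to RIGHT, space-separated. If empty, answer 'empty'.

Answer: 83

Derivation:
pushright(65): [65]
pushright(23): [65, 23]
pushleft(80): [80, 65, 23]
popright(): [80, 65]
popleft(): [65]
pushright(83): [65, 83]
popleft(): [83]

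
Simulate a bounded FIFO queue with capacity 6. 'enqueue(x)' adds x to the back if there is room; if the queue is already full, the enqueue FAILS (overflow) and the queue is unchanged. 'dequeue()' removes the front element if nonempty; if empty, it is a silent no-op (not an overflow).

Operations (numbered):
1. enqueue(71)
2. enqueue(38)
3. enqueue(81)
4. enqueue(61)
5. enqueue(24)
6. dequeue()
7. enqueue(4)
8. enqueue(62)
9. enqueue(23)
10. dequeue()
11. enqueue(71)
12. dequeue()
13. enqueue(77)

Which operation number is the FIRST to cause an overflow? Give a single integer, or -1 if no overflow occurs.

Answer: 9

Derivation:
1. enqueue(71): size=1
2. enqueue(38): size=2
3. enqueue(81): size=3
4. enqueue(61): size=4
5. enqueue(24): size=5
6. dequeue(): size=4
7. enqueue(4): size=5
8. enqueue(62): size=6
9. enqueue(23): size=6=cap → OVERFLOW (fail)
10. dequeue(): size=5
11. enqueue(71): size=6
12. dequeue(): size=5
13. enqueue(77): size=6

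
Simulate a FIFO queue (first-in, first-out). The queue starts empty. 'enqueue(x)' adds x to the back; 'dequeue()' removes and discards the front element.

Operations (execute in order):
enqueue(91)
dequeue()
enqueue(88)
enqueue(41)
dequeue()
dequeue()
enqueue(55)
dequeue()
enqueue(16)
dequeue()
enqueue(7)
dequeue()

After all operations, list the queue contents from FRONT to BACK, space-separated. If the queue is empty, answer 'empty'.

enqueue(91): [91]
dequeue(): []
enqueue(88): [88]
enqueue(41): [88, 41]
dequeue(): [41]
dequeue(): []
enqueue(55): [55]
dequeue(): []
enqueue(16): [16]
dequeue(): []
enqueue(7): [7]
dequeue(): []

Answer: empty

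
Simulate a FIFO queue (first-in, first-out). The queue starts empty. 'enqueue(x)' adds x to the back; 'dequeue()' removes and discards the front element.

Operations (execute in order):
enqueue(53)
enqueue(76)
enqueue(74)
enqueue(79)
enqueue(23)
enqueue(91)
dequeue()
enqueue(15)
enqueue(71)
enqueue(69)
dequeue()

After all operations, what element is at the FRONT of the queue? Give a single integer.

Answer: 74

Derivation:
enqueue(53): queue = [53]
enqueue(76): queue = [53, 76]
enqueue(74): queue = [53, 76, 74]
enqueue(79): queue = [53, 76, 74, 79]
enqueue(23): queue = [53, 76, 74, 79, 23]
enqueue(91): queue = [53, 76, 74, 79, 23, 91]
dequeue(): queue = [76, 74, 79, 23, 91]
enqueue(15): queue = [76, 74, 79, 23, 91, 15]
enqueue(71): queue = [76, 74, 79, 23, 91, 15, 71]
enqueue(69): queue = [76, 74, 79, 23, 91, 15, 71, 69]
dequeue(): queue = [74, 79, 23, 91, 15, 71, 69]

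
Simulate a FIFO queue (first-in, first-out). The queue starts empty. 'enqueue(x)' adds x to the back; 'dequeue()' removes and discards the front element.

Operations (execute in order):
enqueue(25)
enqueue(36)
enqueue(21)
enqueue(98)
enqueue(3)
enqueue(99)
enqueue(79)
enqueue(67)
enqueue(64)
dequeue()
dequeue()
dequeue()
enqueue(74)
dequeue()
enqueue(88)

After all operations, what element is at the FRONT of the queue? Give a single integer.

enqueue(25): queue = [25]
enqueue(36): queue = [25, 36]
enqueue(21): queue = [25, 36, 21]
enqueue(98): queue = [25, 36, 21, 98]
enqueue(3): queue = [25, 36, 21, 98, 3]
enqueue(99): queue = [25, 36, 21, 98, 3, 99]
enqueue(79): queue = [25, 36, 21, 98, 3, 99, 79]
enqueue(67): queue = [25, 36, 21, 98, 3, 99, 79, 67]
enqueue(64): queue = [25, 36, 21, 98, 3, 99, 79, 67, 64]
dequeue(): queue = [36, 21, 98, 3, 99, 79, 67, 64]
dequeue(): queue = [21, 98, 3, 99, 79, 67, 64]
dequeue(): queue = [98, 3, 99, 79, 67, 64]
enqueue(74): queue = [98, 3, 99, 79, 67, 64, 74]
dequeue(): queue = [3, 99, 79, 67, 64, 74]
enqueue(88): queue = [3, 99, 79, 67, 64, 74, 88]

Answer: 3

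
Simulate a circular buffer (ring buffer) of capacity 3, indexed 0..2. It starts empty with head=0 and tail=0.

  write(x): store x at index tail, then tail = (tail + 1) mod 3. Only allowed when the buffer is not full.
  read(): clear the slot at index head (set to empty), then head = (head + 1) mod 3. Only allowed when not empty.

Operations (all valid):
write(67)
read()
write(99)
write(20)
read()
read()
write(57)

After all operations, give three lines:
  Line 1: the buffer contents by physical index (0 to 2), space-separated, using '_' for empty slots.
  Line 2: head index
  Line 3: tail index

Answer: 57 _ _
0
1

Derivation:
write(67): buf=[67 _ _], head=0, tail=1, size=1
read(): buf=[_ _ _], head=1, tail=1, size=0
write(99): buf=[_ 99 _], head=1, tail=2, size=1
write(20): buf=[_ 99 20], head=1, tail=0, size=2
read(): buf=[_ _ 20], head=2, tail=0, size=1
read(): buf=[_ _ _], head=0, tail=0, size=0
write(57): buf=[57 _ _], head=0, tail=1, size=1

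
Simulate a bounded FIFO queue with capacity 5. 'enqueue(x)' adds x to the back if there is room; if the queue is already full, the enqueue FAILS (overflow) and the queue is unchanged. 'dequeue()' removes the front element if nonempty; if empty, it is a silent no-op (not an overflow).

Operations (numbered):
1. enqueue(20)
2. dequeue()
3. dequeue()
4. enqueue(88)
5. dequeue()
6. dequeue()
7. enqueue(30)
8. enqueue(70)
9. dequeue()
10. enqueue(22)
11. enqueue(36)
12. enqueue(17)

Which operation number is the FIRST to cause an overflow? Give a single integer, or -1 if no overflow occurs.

Answer: -1

Derivation:
1. enqueue(20): size=1
2. dequeue(): size=0
3. dequeue(): empty, no-op, size=0
4. enqueue(88): size=1
5. dequeue(): size=0
6. dequeue(): empty, no-op, size=0
7. enqueue(30): size=1
8. enqueue(70): size=2
9. dequeue(): size=1
10. enqueue(22): size=2
11. enqueue(36): size=3
12. enqueue(17): size=4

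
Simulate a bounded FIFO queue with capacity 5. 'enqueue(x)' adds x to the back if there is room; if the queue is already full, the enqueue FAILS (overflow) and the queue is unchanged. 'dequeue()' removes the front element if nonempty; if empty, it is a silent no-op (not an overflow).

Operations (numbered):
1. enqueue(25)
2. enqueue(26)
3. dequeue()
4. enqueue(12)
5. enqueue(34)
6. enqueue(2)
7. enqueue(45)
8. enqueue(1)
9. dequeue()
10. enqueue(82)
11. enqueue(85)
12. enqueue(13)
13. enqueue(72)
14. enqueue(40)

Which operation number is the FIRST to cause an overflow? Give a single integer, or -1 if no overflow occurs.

Answer: 8

Derivation:
1. enqueue(25): size=1
2. enqueue(26): size=2
3. dequeue(): size=1
4. enqueue(12): size=2
5. enqueue(34): size=3
6. enqueue(2): size=4
7. enqueue(45): size=5
8. enqueue(1): size=5=cap → OVERFLOW (fail)
9. dequeue(): size=4
10. enqueue(82): size=5
11. enqueue(85): size=5=cap → OVERFLOW (fail)
12. enqueue(13): size=5=cap → OVERFLOW (fail)
13. enqueue(72): size=5=cap → OVERFLOW (fail)
14. enqueue(40): size=5=cap → OVERFLOW (fail)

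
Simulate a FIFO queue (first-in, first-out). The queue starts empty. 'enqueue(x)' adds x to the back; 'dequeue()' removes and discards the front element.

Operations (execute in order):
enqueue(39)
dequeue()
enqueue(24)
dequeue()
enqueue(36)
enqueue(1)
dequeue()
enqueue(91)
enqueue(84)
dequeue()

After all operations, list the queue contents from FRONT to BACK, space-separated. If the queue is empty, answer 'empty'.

enqueue(39): [39]
dequeue(): []
enqueue(24): [24]
dequeue(): []
enqueue(36): [36]
enqueue(1): [36, 1]
dequeue(): [1]
enqueue(91): [1, 91]
enqueue(84): [1, 91, 84]
dequeue(): [91, 84]

Answer: 91 84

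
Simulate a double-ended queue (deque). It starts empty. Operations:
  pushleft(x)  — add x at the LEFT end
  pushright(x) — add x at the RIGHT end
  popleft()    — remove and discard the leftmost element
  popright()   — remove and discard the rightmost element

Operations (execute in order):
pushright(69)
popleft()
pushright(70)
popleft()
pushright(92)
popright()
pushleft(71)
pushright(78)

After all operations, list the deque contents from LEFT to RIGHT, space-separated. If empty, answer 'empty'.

Answer: 71 78

Derivation:
pushright(69): [69]
popleft(): []
pushright(70): [70]
popleft(): []
pushright(92): [92]
popright(): []
pushleft(71): [71]
pushright(78): [71, 78]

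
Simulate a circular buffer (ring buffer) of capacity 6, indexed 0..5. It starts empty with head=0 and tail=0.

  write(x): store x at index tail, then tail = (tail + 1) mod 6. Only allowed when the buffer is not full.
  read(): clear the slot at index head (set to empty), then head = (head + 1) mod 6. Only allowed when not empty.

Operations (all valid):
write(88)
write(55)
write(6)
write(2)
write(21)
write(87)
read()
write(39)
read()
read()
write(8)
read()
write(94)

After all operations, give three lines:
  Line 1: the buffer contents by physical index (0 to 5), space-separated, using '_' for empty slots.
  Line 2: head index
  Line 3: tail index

write(88): buf=[88 _ _ _ _ _], head=0, tail=1, size=1
write(55): buf=[88 55 _ _ _ _], head=0, tail=2, size=2
write(6): buf=[88 55 6 _ _ _], head=0, tail=3, size=3
write(2): buf=[88 55 6 2 _ _], head=0, tail=4, size=4
write(21): buf=[88 55 6 2 21 _], head=0, tail=5, size=5
write(87): buf=[88 55 6 2 21 87], head=0, tail=0, size=6
read(): buf=[_ 55 6 2 21 87], head=1, tail=0, size=5
write(39): buf=[39 55 6 2 21 87], head=1, tail=1, size=6
read(): buf=[39 _ 6 2 21 87], head=2, tail=1, size=5
read(): buf=[39 _ _ 2 21 87], head=3, tail=1, size=4
write(8): buf=[39 8 _ 2 21 87], head=3, tail=2, size=5
read(): buf=[39 8 _ _ 21 87], head=4, tail=2, size=4
write(94): buf=[39 8 94 _ 21 87], head=4, tail=3, size=5

Answer: 39 8 94 _ 21 87
4
3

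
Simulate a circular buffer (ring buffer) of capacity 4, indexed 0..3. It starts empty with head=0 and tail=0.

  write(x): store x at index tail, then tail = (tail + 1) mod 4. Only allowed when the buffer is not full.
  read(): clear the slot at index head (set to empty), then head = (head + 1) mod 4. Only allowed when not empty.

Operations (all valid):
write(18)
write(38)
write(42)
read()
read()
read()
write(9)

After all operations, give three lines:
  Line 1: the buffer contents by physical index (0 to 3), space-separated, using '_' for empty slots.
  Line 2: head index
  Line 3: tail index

write(18): buf=[18 _ _ _], head=0, tail=1, size=1
write(38): buf=[18 38 _ _], head=0, tail=2, size=2
write(42): buf=[18 38 42 _], head=0, tail=3, size=3
read(): buf=[_ 38 42 _], head=1, tail=3, size=2
read(): buf=[_ _ 42 _], head=2, tail=3, size=1
read(): buf=[_ _ _ _], head=3, tail=3, size=0
write(9): buf=[_ _ _ 9], head=3, tail=0, size=1

Answer: _ _ _ 9
3
0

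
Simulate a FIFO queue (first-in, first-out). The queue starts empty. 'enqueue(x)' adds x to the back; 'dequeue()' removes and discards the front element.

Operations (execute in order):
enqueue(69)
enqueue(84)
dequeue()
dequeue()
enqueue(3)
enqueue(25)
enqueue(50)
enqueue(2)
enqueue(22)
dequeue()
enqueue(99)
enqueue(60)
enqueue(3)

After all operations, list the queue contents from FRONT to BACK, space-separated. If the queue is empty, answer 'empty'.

Answer: 25 50 2 22 99 60 3

Derivation:
enqueue(69): [69]
enqueue(84): [69, 84]
dequeue(): [84]
dequeue(): []
enqueue(3): [3]
enqueue(25): [3, 25]
enqueue(50): [3, 25, 50]
enqueue(2): [3, 25, 50, 2]
enqueue(22): [3, 25, 50, 2, 22]
dequeue(): [25, 50, 2, 22]
enqueue(99): [25, 50, 2, 22, 99]
enqueue(60): [25, 50, 2, 22, 99, 60]
enqueue(3): [25, 50, 2, 22, 99, 60, 3]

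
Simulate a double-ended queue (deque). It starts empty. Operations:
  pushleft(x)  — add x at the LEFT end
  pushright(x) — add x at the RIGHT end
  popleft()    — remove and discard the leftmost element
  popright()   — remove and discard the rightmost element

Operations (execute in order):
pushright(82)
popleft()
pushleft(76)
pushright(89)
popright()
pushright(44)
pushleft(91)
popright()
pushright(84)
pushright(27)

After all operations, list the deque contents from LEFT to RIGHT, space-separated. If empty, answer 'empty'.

pushright(82): [82]
popleft(): []
pushleft(76): [76]
pushright(89): [76, 89]
popright(): [76]
pushright(44): [76, 44]
pushleft(91): [91, 76, 44]
popright(): [91, 76]
pushright(84): [91, 76, 84]
pushright(27): [91, 76, 84, 27]

Answer: 91 76 84 27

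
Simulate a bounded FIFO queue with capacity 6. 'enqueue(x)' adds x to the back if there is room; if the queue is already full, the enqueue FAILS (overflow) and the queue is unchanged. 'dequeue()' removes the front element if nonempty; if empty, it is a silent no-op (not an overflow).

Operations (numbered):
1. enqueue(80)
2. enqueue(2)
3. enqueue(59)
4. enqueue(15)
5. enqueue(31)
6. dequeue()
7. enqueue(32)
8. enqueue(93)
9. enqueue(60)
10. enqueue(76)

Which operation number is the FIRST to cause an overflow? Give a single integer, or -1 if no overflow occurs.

Answer: 9

Derivation:
1. enqueue(80): size=1
2. enqueue(2): size=2
3. enqueue(59): size=3
4. enqueue(15): size=4
5. enqueue(31): size=5
6. dequeue(): size=4
7. enqueue(32): size=5
8. enqueue(93): size=6
9. enqueue(60): size=6=cap → OVERFLOW (fail)
10. enqueue(76): size=6=cap → OVERFLOW (fail)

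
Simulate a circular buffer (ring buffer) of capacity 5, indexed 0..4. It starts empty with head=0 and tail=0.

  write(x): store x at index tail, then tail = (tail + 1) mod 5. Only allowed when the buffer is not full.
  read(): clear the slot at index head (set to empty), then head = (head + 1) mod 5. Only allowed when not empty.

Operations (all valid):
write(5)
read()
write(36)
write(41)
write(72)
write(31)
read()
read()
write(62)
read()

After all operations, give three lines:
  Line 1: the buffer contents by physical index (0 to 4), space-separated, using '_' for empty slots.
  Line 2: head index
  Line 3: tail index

Answer: 62 _ _ _ 31
4
1

Derivation:
write(5): buf=[5 _ _ _ _], head=0, tail=1, size=1
read(): buf=[_ _ _ _ _], head=1, tail=1, size=0
write(36): buf=[_ 36 _ _ _], head=1, tail=2, size=1
write(41): buf=[_ 36 41 _ _], head=1, tail=3, size=2
write(72): buf=[_ 36 41 72 _], head=1, tail=4, size=3
write(31): buf=[_ 36 41 72 31], head=1, tail=0, size=4
read(): buf=[_ _ 41 72 31], head=2, tail=0, size=3
read(): buf=[_ _ _ 72 31], head=3, tail=0, size=2
write(62): buf=[62 _ _ 72 31], head=3, tail=1, size=3
read(): buf=[62 _ _ _ 31], head=4, tail=1, size=2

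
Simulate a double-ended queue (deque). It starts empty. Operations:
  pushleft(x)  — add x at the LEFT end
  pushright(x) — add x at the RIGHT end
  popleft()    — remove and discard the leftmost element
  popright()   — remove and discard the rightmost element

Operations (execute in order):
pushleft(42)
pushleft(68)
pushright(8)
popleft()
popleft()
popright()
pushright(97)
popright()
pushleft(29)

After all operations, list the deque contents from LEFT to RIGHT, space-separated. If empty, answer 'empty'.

Answer: 29

Derivation:
pushleft(42): [42]
pushleft(68): [68, 42]
pushright(8): [68, 42, 8]
popleft(): [42, 8]
popleft(): [8]
popright(): []
pushright(97): [97]
popright(): []
pushleft(29): [29]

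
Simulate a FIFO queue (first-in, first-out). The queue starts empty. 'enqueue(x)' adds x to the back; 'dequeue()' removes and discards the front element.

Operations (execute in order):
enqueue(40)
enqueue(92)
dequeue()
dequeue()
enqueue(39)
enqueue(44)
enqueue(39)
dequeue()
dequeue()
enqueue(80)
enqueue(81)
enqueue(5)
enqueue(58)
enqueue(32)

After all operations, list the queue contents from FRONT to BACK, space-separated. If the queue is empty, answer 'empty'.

enqueue(40): [40]
enqueue(92): [40, 92]
dequeue(): [92]
dequeue(): []
enqueue(39): [39]
enqueue(44): [39, 44]
enqueue(39): [39, 44, 39]
dequeue(): [44, 39]
dequeue(): [39]
enqueue(80): [39, 80]
enqueue(81): [39, 80, 81]
enqueue(5): [39, 80, 81, 5]
enqueue(58): [39, 80, 81, 5, 58]
enqueue(32): [39, 80, 81, 5, 58, 32]

Answer: 39 80 81 5 58 32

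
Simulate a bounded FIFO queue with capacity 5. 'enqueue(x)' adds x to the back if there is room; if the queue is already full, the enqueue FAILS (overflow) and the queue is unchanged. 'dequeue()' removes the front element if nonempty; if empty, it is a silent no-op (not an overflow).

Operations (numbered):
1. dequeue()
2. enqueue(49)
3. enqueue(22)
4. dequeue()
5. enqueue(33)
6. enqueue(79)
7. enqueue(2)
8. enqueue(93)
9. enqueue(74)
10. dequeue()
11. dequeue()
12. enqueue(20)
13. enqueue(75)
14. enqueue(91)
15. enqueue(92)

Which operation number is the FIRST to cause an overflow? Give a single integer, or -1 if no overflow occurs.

Answer: 9

Derivation:
1. dequeue(): empty, no-op, size=0
2. enqueue(49): size=1
3. enqueue(22): size=2
4. dequeue(): size=1
5. enqueue(33): size=2
6. enqueue(79): size=3
7. enqueue(2): size=4
8. enqueue(93): size=5
9. enqueue(74): size=5=cap → OVERFLOW (fail)
10. dequeue(): size=4
11. dequeue(): size=3
12. enqueue(20): size=4
13. enqueue(75): size=5
14. enqueue(91): size=5=cap → OVERFLOW (fail)
15. enqueue(92): size=5=cap → OVERFLOW (fail)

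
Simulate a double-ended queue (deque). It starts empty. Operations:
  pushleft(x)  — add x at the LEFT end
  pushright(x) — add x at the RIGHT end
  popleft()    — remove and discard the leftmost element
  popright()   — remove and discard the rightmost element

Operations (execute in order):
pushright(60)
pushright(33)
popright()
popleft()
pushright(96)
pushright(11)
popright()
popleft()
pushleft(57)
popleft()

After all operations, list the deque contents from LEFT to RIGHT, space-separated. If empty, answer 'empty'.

pushright(60): [60]
pushright(33): [60, 33]
popright(): [60]
popleft(): []
pushright(96): [96]
pushright(11): [96, 11]
popright(): [96]
popleft(): []
pushleft(57): [57]
popleft(): []

Answer: empty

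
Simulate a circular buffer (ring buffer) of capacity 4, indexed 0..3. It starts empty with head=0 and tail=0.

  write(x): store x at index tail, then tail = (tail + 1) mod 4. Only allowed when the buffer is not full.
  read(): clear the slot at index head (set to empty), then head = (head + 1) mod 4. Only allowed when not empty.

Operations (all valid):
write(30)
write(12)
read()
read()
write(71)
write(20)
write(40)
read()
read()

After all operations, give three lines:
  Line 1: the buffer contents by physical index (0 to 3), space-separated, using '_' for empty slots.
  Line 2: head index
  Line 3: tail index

write(30): buf=[30 _ _ _], head=0, tail=1, size=1
write(12): buf=[30 12 _ _], head=0, tail=2, size=2
read(): buf=[_ 12 _ _], head=1, tail=2, size=1
read(): buf=[_ _ _ _], head=2, tail=2, size=0
write(71): buf=[_ _ 71 _], head=2, tail=3, size=1
write(20): buf=[_ _ 71 20], head=2, tail=0, size=2
write(40): buf=[40 _ 71 20], head=2, tail=1, size=3
read(): buf=[40 _ _ 20], head=3, tail=1, size=2
read(): buf=[40 _ _ _], head=0, tail=1, size=1

Answer: 40 _ _ _
0
1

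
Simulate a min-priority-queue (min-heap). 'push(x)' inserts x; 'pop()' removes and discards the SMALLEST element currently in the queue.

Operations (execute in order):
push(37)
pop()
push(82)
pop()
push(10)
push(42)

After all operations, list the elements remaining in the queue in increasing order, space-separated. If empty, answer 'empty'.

push(37): heap contents = [37]
pop() → 37: heap contents = []
push(82): heap contents = [82]
pop() → 82: heap contents = []
push(10): heap contents = [10]
push(42): heap contents = [10, 42]

Answer: 10 42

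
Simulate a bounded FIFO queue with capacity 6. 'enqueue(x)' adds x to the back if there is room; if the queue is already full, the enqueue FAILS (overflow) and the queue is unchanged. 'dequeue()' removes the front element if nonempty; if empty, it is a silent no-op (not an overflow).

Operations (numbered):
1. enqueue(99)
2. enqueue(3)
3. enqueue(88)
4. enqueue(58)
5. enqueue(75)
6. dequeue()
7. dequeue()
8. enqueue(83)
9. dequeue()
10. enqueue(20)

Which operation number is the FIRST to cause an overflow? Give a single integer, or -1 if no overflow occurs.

1. enqueue(99): size=1
2. enqueue(3): size=2
3. enqueue(88): size=3
4. enqueue(58): size=4
5. enqueue(75): size=5
6. dequeue(): size=4
7. dequeue(): size=3
8. enqueue(83): size=4
9. dequeue(): size=3
10. enqueue(20): size=4

Answer: -1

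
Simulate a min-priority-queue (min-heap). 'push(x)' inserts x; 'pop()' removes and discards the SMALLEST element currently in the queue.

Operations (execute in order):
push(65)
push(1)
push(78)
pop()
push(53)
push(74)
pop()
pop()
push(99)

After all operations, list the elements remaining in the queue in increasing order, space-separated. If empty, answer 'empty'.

Answer: 74 78 99

Derivation:
push(65): heap contents = [65]
push(1): heap contents = [1, 65]
push(78): heap contents = [1, 65, 78]
pop() → 1: heap contents = [65, 78]
push(53): heap contents = [53, 65, 78]
push(74): heap contents = [53, 65, 74, 78]
pop() → 53: heap contents = [65, 74, 78]
pop() → 65: heap contents = [74, 78]
push(99): heap contents = [74, 78, 99]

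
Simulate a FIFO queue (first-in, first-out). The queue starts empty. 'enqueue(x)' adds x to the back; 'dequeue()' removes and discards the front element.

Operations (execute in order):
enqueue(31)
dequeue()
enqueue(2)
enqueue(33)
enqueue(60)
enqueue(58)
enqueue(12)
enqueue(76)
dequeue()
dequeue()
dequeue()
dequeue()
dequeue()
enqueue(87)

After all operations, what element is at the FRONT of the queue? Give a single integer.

Answer: 76

Derivation:
enqueue(31): queue = [31]
dequeue(): queue = []
enqueue(2): queue = [2]
enqueue(33): queue = [2, 33]
enqueue(60): queue = [2, 33, 60]
enqueue(58): queue = [2, 33, 60, 58]
enqueue(12): queue = [2, 33, 60, 58, 12]
enqueue(76): queue = [2, 33, 60, 58, 12, 76]
dequeue(): queue = [33, 60, 58, 12, 76]
dequeue(): queue = [60, 58, 12, 76]
dequeue(): queue = [58, 12, 76]
dequeue(): queue = [12, 76]
dequeue(): queue = [76]
enqueue(87): queue = [76, 87]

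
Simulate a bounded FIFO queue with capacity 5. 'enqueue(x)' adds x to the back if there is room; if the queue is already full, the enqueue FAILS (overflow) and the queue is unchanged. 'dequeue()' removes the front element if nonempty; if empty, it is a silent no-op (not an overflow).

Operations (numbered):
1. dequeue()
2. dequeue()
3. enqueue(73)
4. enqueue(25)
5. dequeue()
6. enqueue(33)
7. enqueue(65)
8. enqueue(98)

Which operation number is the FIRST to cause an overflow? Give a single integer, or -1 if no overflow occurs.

Answer: -1

Derivation:
1. dequeue(): empty, no-op, size=0
2. dequeue(): empty, no-op, size=0
3. enqueue(73): size=1
4. enqueue(25): size=2
5. dequeue(): size=1
6. enqueue(33): size=2
7. enqueue(65): size=3
8. enqueue(98): size=4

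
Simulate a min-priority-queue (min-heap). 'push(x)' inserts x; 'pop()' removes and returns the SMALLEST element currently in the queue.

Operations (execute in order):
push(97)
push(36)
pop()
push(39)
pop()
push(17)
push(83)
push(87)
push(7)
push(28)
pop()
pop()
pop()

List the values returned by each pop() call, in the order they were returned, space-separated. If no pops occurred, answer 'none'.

Answer: 36 39 7 17 28

Derivation:
push(97): heap contents = [97]
push(36): heap contents = [36, 97]
pop() → 36: heap contents = [97]
push(39): heap contents = [39, 97]
pop() → 39: heap contents = [97]
push(17): heap contents = [17, 97]
push(83): heap contents = [17, 83, 97]
push(87): heap contents = [17, 83, 87, 97]
push(7): heap contents = [7, 17, 83, 87, 97]
push(28): heap contents = [7, 17, 28, 83, 87, 97]
pop() → 7: heap contents = [17, 28, 83, 87, 97]
pop() → 17: heap contents = [28, 83, 87, 97]
pop() → 28: heap contents = [83, 87, 97]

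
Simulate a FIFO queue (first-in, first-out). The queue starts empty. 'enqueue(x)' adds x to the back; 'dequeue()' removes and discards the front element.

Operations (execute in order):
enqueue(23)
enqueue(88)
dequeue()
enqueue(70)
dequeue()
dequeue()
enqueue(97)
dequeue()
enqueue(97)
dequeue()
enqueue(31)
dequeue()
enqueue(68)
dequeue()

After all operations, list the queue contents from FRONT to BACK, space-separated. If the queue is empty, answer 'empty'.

enqueue(23): [23]
enqueue(88): [23, 88]
dequeue(): [88]
enqueue(70): [88, 70]
dequeue(): [70]
dequeue(): []
enqueue(97): [97]
dequeue(): []
enqueue(97): [97]
dequeue(): []
enqueue(31): [31]
dequeue(): []
enqueue(68): [68]
dequeue(): []

Answer: empty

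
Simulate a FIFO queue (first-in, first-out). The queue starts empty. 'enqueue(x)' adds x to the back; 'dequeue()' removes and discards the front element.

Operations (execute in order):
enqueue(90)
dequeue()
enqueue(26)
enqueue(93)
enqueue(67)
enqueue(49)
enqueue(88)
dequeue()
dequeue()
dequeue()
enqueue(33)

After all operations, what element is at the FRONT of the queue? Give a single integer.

Answer: 49

Derivation:
enqueue(90): queue = [90]
dequeue(): queue = []
enqueue(26): queue = [26]
enqueue(93): queue = [26, 93]
enqueue(67): queue = [26, 93, 67]
enqueue(49): queue = [26, 93, 67, 49]
enqueue(88): queue = [26, 93, 67, 49, 88]
dequeue(): queue = [93, 67, 49, 88]
dequeue(): queue = [67, 49, 88]
dequeue(): queue = [49, 88]
enqueue(33): queue = [49, 88, 33]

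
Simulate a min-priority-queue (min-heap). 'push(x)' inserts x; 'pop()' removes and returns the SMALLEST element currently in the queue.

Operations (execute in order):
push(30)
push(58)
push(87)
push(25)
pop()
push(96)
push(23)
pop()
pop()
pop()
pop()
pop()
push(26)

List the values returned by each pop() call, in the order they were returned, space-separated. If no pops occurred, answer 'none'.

push(30): heap contents = [30]
push(58): heap contents = [30, 58]
push(87): heap contents = [30, 58, 87]
push(25): heap contents = [25, 30, 58, 87]
pop() → 25: heap contents = [30, 58, 87]
push(96): heap contents = [30, 58, 87, 96]
push(23): heap contents = [23, 30, 58, 87, 96]
pop() → 23: heap contents = [30, 58, 87, 96]
pop() → 30: heap contents = [58, 87, 96]
pop() → 58: heap contents = [87, 96]
pop() → 87: heap contents = [96]
pop() → 96: heap contents = []
push(26): heap contents = [26]

Answer: 25 23 30 58 87 96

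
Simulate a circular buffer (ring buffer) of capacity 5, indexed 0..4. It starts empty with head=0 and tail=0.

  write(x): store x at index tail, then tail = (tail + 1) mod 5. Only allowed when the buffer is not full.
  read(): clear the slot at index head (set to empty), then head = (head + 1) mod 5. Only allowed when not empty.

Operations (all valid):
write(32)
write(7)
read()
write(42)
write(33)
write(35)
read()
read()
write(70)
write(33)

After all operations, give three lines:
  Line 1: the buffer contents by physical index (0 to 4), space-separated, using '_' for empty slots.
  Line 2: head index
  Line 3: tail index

Answer: 70 33 _ 33 35
3
2

Derivation:
write(32): buf=[32 _ _ _ _], head=0, tail=1, size=1
write(7): buf=[32 7 _ _ _], head=0, tail=2, size=2
read(): buf=[_ 7 _ _ _], head=1, tail=2, size=1
write(42): buf=[_ 7 42 _ _], head=1, tail=3, size=2
write(33): buf=[_ 7 42 33 _], head=1, tail=4, size=3
write(35): buf=[_ 7 42 33 35], head=1, tail=0, size=4
read(): buf=[_ _ 42 33 35], head=2, tail=0, size=3
read(): buf=[_ _ _ 33 35], head=3, tail=0, size=2
write(70): buf=[70 _ _ 33 35], head=3, tail=1, size=3
write(33): buf=[70 33 _ 33 35], head=3, tail=2, size=4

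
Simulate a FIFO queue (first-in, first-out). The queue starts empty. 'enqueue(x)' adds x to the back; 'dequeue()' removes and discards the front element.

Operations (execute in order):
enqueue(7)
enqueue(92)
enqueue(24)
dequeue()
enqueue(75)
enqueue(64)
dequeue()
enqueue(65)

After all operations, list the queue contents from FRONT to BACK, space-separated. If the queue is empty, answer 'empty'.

Answer: 24 75 64 65

Derivation:
enqueue(7): [7]
enqueue(92): [7, 92]
enqueue(24): [7, 92, 24]
dequeue(): [92, 24]
enqueue(75): [92, 24, 75]
enqueue(64): [92, 24, 75, 64]
dequeue(): [24, 75, 64]
enqueue(65): [24, 75, 64, 65]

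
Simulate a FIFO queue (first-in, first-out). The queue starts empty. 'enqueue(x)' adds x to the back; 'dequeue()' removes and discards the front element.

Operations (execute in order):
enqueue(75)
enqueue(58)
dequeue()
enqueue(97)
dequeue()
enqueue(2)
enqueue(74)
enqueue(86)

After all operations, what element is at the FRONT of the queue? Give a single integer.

enqueue(75): queue = [75]
enqueue(58): queue = [75, 58]
dequeue(): queue = [58]
enqueue(97): queue = [58, 97]
dequeue(): queue = [97]
enqueue(2): queue = [97, 2]
enqueue(74): queue = [97, 2, 74]
enqueue(86): queue = [97, 2, 74, 86]

Answer: 97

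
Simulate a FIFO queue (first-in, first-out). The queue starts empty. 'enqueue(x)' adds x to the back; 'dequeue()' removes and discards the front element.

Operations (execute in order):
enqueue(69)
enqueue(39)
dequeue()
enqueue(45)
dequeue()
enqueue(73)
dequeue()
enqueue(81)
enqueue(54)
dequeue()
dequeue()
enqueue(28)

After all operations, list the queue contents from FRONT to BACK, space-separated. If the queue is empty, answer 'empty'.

enqueue(69): [69]
enqueue(39): [69, 39]
dequeue(): [39]
enqueue(45): [39, 45]
dequeue(): [45]
enqueue(73): [45, 73]
dequeue(): [73]
enqueue(81): [73, 81]
enqueue(54): [73, 81, 54]
dequeue(): [81, 54]
dequeue(): [54]
enqueue(28): [54, 28]

Answer: 54 28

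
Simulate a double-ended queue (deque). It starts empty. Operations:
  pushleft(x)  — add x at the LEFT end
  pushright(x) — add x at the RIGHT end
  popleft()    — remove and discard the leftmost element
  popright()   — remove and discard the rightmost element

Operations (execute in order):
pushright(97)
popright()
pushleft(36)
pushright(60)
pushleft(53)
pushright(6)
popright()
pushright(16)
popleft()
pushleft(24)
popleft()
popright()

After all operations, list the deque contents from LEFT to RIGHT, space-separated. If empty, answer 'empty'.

pushright(97): [97]
popright(): []
pushleft(36): [36]
pushright(60): [36, 60]
pushleft(53): [53, 36, 60]
pushright(6): [53, 36, 60, 6]
popright(): [53, 36, 60]
pushright(16): [53, 36, 60, 16]
popleft(): [36, 60, 16]
pushleft(24): [24, 36, 60, 16]
popleft(): [36, 60, 16]
popright(): [36, 60]

Answer: 36 60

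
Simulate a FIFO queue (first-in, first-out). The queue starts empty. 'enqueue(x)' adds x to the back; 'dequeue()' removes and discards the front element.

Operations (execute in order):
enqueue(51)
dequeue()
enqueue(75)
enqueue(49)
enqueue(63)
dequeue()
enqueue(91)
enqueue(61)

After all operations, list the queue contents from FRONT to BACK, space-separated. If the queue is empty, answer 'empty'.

Answer: 49 63 91 61

Derivation:
enqueue(51): [51]
dequeue(): []
enqueue(75): [75]
enqueue(49): [75, 49]
enqueue(63): [75, 49, 63]
dequeue(): [49, 63]
enqueue(91): [49, 63, 91]
enqueue(61): [49, 63, 91, 61]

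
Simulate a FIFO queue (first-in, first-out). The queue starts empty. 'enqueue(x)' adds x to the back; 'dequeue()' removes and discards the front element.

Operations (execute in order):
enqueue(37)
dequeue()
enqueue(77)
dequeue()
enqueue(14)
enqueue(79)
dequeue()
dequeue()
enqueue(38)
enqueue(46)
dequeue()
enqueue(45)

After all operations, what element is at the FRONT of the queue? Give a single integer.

Answer: 46

Derivation:
enqueue(37): queue = [37]
dequeue(): queue = []
enqueue(77): queue = [77]
dequeue(): queue = []
enqueue(14): queue = [14]
enqueue(79): queue = [14, 79]
dequeue(): queue = [79]
dequeue(): queue = []
enqueue(38): queue = [38]
enqueue(46): queue = [38, 46]
dequeue(): queue = [46]
enqueue(45): queue = [46, 45]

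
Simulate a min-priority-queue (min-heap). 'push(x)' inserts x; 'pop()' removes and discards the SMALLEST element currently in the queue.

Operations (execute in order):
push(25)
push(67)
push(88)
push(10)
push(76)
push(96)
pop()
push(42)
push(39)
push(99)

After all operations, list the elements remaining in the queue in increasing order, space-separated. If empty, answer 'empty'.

push(25): heap contents = [25]
push(67): heap contents = [25, 67]
push(88): heap contents = [25, 67, 88]
push(10): heap contents = [10, 25, 67, 88]
push(76): heap contents = [10, 25, 67, 76, 88]
push(96): heap contents = [10, 25, 67, 76, 88, 96]
pop() → 10: heap contents = [25, 67, 76, 88, 96]
push(42): heap contents = [25, 42, 67, 76, 88, 96]
push(39): heap contents = [25, 39, 42, 67, 76, 88, 96]
push(99): heap contents = [25, 39, 42, 67, 76, 88, 96, 99]

Answer: 25 39 42 67 76 88 96 99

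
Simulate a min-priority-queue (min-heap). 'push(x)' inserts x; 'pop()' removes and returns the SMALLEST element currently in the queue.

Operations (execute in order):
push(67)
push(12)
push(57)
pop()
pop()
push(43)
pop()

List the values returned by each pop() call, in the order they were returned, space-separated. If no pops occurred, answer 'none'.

push(67): heap contents = [67]
push(12): heap contents = [12, 67]
push(57): heap contents = [12, 57, 67]
pop() → 12: heap contents = [57, 67]
pop() → 57: heap contents = [67]
push(43): heap contents = [43, 67]
pop() → 43: heap contents = [67]

Answer: 12 57 43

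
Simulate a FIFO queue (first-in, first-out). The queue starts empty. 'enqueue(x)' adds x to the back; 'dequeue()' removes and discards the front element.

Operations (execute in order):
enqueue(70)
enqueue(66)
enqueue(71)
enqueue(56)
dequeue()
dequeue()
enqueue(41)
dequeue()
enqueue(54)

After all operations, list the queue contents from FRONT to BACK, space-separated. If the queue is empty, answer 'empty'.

Answer: 56 41 54

Derivation:
enqueue(70): [70]
enqueue(66): [70, 66]
enqueue(71): [70, 66, 71]
enqueue(56): [70, 66, 71, 56]
dequeue(): [66, 71, 56]
dequeue(): [71, 56]
enqueue(41): [71, 56, 41]
dequeue(): [56, 41]
enqueue(54): [56, 41, 54]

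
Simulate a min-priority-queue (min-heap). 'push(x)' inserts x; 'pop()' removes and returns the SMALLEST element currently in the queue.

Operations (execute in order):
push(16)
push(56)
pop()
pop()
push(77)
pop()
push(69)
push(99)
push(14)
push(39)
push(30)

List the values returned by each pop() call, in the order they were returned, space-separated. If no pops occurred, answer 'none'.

Answer: 16 56 77

Derivation:
push(16): heap contents = [16]
push(56): heap contents = [16, 56]
pop() → 16: heap contents = [56]
pop() → 56: heap contents = []
push(77): heap contents = [77]
pop() → 77: heap contents = []
push(69): heap contents = [69]
push(99): heap contents = [69, 99]
push(14): heap contents = [14, 69, 99]
push(39): heap contents = [14, 39, 69, 99]
push(30): heap contents = [14, 30, 39, 69, 99]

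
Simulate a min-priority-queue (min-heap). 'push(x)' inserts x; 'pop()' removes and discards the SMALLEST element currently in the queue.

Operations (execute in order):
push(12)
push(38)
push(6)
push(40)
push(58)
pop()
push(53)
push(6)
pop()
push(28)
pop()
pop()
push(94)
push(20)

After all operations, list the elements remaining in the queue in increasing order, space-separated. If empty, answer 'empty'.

Answer: 20 38 40 53 58 94

Derivation:
push(12): heap contents = [12]
push(38): heap contents = [12, 38]
push(6): heap contents = [6, 12, 38]
push(40): heap contents = [6, 12, 38, 40]
push(58): heap contents = [6, 12, 38, 40, 58]
pop() → 6: heap contents = [12, 38, 40, 58]
push(53): heap contents = [12, 38, 40, 53, 58]
push(6): heap contents = [6, 12, 38, 40, 53, 58]
pop() → 6: heap contents = [12, 38, 40, 53, 58]
push(28): heap contents = [12, 28, 38, 40, 53, 58]
pop() → 12: heap contents = [28, 38, 40, 53, 58]
pop() → 28: heap contents = [38, 40, 53, 58]
push(94): heap contents = [38, 40, 53, 58, 94]
push(20): heap contents = [20, 38, 40, 53, 58, 94]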